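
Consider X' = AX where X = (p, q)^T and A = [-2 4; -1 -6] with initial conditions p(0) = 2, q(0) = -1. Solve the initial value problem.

Coefficient matrix A = [[-2, 4], [-1, -6]].
Characteristic polynomial det(A - λI) = λ^2 + 8λ + 16 = 0.
Single eigenvalue λ = -4 with algebraic multiplicity 2.
Eigenvector v = (2,-1); generalized eigenvector w with (A-λI)w=v is (-1,1).
General solution: e^(-4t)[C_1·v + C_2·(t·v + w)].
Applying p(0)=2, q(0)=-1 gives C_1=1, C_2=0.

p(t) = 2e^(-4t), q(t) = -e^(-4t)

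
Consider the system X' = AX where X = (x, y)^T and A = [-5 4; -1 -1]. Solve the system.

Coefficient matrix A = [[-5, 4], [-1, -1]].
Characteristic polynomial det(A - λI) = λ^2 + 6λ + 9 = 0.
Single eigenvalue λ = -3 with algebraic multiplicity 2.
Eigenvector v = (2,1); generalized eigenvector w with (A-λI)w=v is (3,2).
General solution: e^(-3t)[c_1·v + c_2·(t·v + w)].

x(t) = 2c_1e^(-3t) + 2c_2te^(-3t) + 3c_2e^(-3t), y(t) = c_1e^(-3t) + c_2te^(-3t) + 2c_2e^(-3t)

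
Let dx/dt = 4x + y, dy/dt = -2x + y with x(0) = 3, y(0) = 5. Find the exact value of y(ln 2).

-24

A = [[4,1],[-2,1]]; eigenvalues λ = 2, 3.
Eigenvectors: (-1,2) for λ=2, (1,-1) for λ=3.
From the initial condition, c_1 = 8, c_2 = 11.
y(ln 2) = (8)(2^2)(2) + (11)(2^3)(-1) = -24.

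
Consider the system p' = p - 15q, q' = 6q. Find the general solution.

p(t) = 3K_1e^(6t) - K_2e^(t), q(t) = -K_1e^(6t)

Coefficient matrix A = [[1, -15], [0, 6]].
Characteristic polynomial det(A - λI) = λ^2 - 7λ + 6 = 0.
Eigenvalues λ = 6, 1.
For λ=6: (A-λI) row 1 is [-5, -15], so an eigenvector is (3, -1).
For λ=1: (A-λI) row 1 is [0, -15], so an eigenvector is (-1, 0).
General solution: K_1e^(6t)(3,-1) + K_2e^(t)(-1,0).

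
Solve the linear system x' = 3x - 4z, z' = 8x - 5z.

Coefficient matrix A = [[3, -4], [8, -5]].
Characteristic polynomial det(A - λI) = λ^2 + 2λ + 17 = 0.
Eigenvalues λ = -1 ± 4i (complex conjugate pair).
For λ=-1+4i: an eigenvector is (0,1) - i(-1,-1) = (0 + i, 1 + i).
A real fundamental pair from Re and Im of e^((-1+4i)t)v: X_1 = e^(-t)(cos(4t)·(0,1) + sin(4t)·(-1,-1)), X_2 = e^(-t)(sin(4t)·(0,1) - cos(4t)·(-1,-1)).
General solution: c_1X_1 + c_2X_2.

x(t) = -c_1e^(-t)sin(4t) + c_2e^(-t)cos(4t), z(t) = -c_1e^(-t)sin(4t) + c_1e^(-t)cos(4t) + c_2e^(-t)sin(4t) + c_2e^(-t)cos(4t)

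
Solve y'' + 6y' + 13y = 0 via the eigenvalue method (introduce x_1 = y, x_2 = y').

y(t) = c_1e^(-3t)cos(2t) + c_2e^(-3t)sin(2t)

Let x_1 = y, x_2 = y'. Then x_1' = x_2 and x_2' = -13x_1 - 6x_2.
A = [[0,1],[-13,-6]]; det(A-λI) = λ^2 + 6λ + 13.
Eigenvalues λ = -3 ± 2i.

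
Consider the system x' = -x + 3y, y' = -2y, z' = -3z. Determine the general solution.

Coefficient matrix A = [[-1, 3, 0], [0, -2, 0], [0, 0, -3]].
det(A - λI) = 0 gives eigenvalues λ = -2, -1, -3.
For λ=-2: eigenvector (-3,1,0).
For λ=-1: eigenvector (1,0,0).
For λ=-3: eigenvector (0,0,1).
General solution: c_1e^(-2t)(-3,1,0) + c_2e^(-t)(1,0,0) + c_3e^(-3t)(0,0,1).

x(t) = -3c_1e^(-2t) + c_2e^(-t), y(t) = c_1e^(-2t), z(t) = c_3e^(-3t)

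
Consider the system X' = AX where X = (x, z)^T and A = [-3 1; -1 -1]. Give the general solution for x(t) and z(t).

Coefficient matrix A = [[-3, 1], [-1, -1]].
Characteristic polynomial det(A - λI) = λ^2 + 4λ + 4 = 0.
Single eigenvalue λ = -2 with algebraic multiplicity 2.
Eigenvector v = (-1,-1); generalized eigenvector w with (A-λI)w=v is (1,0).
General solution: e^(-2t)[c_1·v + c_2·(t·v + w)].

x(t) = -c_1e^(-2t) - c_2te^(-2t) + c_2e^(-2t), z(t) = -c_1e^(-2t) - c_2te^(-2t)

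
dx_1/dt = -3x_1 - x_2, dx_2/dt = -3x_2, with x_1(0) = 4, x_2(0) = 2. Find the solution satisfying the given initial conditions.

Coefficient matrix A = [[-3, -1], [0, -3]].
Characteristic polynomial det(A - λI) = λ^2 + 6λ + 9 = 0.
Single eigenvalue λ = -3 with algebraic multiplicity 2.
Eigenvector v = (-1,0); generalized eigenvector w with (A-λI)w=v is (2,1).
General solution: e^(-3t)[C_1·v + C_2·(t·v + w)].
Applying x_1(0)=4, x_2(0)=2 gives C_1=0, C_2=2.

x_1(t) = -2te^(-3t) + 4e^(-3t), x_2(t) = 2e^(-3t)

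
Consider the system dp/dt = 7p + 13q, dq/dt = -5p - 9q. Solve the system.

p(t) = -3C_1e^(-t)sin(t) - 2C_1e^(-t)cos(t) - 2C_2e^(-t)sin(t) + 3C_2e^(-t)cos(t), q(t) = 2C_1e^(-t)sin(t) + C_1e^(-t)cos(t) + C_2e^(-t)sin(t) - 2C_2e^(-t)cos(t)

Coefficient matrix A = [[7, 13], [-5, -9]].
Characteristic polynomial det(A - λI) = λ^2 + 2λ + 2 = 0.
Eigenvalues λ = -1 ± i (complex conjugate pair).
For λ=-1+i: an eigenvector is (-2,1) - i(-3,2) = (-2 + 3i, 1 - 2i).
A real fundamental pair from Re and Im of e^((-1+i)t)v: X_1 = e^(-t)(cos(t)·(-2,1) + sin(t)·(-3,2)), X_2 = e^(-t)(sin(t)·(-2,1) - cos(t)·(-3,2)).
General solution: C_1X_1 + C_2X_2.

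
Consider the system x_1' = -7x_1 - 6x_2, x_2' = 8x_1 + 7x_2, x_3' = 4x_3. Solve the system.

Coefficient matrix A = [[-7, -6, 0], [8, 7, 0], [0, 0, 4]].
det(A - λI) = 0 gives eigenvalues λ = 1, -1, 4.
For λ=1: eigenvector (3,-4,0).
For λ=-1: eigenvector (1,-1,0).
For λ=4: eigenvector (0,0,1).
General solution: K_1e^(t)(3,-4,0) + K_2e^(-t)(1,-1,0) + K_3e^(4t)(0,0,1).

x_1(t) = 3K_1e^(t) + K_2e^(-t), x_2(t) = -4K_1e^(t) - K_2e^(-t), x_3(t) = K_3e^(4t)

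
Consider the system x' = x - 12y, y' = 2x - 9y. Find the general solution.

Coefficient matrix A = [[1, -12], [2, -9]].
Characteristic polynomial det(A - λI) = λ^2 + 8λ + 15 = 0.
Eigenvalues λ = -5, -3.
For λ=-5: (A-λI) row 1 is [6, -12], so an eigenvector is (2, 1).
For λ=-3: (A-λI) row 1 is [4, -12], so an eigenvector is (-3, -1).
General solution: K_1e^(-5t)(2,1) + K_2e^(-3t)(-3,-1).

x(t) = 2K_1e^(-5t) - 3K_2e^(-3t), y(t) = K_1e^(-5t) - K_2e^(-3t)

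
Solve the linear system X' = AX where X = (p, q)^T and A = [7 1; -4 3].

p(t) = -c_1e^(5t) - c_2te^(5t), q(t) = 2c_1e^(5t) + 2c_2te^(5t) - c_2e^(5t)

Coefficient matrix A = [[7, 1], [-4, 3]].
Characteristic polynomial det(A - λI) = λ^2 - 10λ + 25 = 0.
Single eigenvalue λ = 5 with algebraic multiplicity 2.
Eigenvector v = (-1,2); generalized eigenvector w with (A-λI)w=v is (0,-1).
General solution: e^(5t)[c_1·v + c_2·(t·v + w)].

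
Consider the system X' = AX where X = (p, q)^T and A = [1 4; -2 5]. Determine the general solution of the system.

p(t) = -c_1e^(3t)sin(2t) + c_1e^(3t)cos(2t) + c_2e^(3t)sin(2t) + c_2e^(3t)cos(2t), q(t) = -c_1e^(3t)sin(2t) + c_2e^(3t)cos(2t)

Coefficient matrix A = [[1, 4], [-2, 5]].
Characteristic polynomial det(A - λI) = λ^2 - 6λ + 13 = 0.
Eigenvalues λ = 3 ± 2i (complex conjugate pair).
For λ=3+2i: an eigenvector is (1,0) - i(-1,-1) = (1 + i, 0 + i).
A real fundamental pair from Re and Im of e^((3+2i)t)v: X_1 = e^(3t)(cos(2t)·(1,0) + sin(2t)·(-1,-1)), X_2 = e^(3t)(sin(2t)·(1,0) - cos(2t)·(-1,-1)).
General solution: c_1X_1 + c_2X_2.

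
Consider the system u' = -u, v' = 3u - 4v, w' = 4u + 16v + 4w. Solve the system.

Coefficient matrix A = [[-1, 0, 0], [3, -4, 0], [4, 16, 4]].
det(A - λI) = 0 gives eigenvalues λ = -1, 4, -4.
For λ=-1: eigenvector (1,1,-4).
For λ=4: eigenvector (0,0,1).
For λ=-4: eigenvector (0,1,-2).
General solution: C_1e^(-t)(1,1,-4) + C_2e^(4t)(0,0,1) + C_3e^(-4t)(0,1,-2).

u(t) = C_1e^(-t), v(t) = C_1e^(-t) + C_3e^(-4t), w(t) = -4C_1e^(-t) + C_2e^(4t) - 2C_3e^(-4t)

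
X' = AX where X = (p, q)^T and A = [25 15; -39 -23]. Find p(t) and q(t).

p(t) = 2C_1e^(t)sin(3t) - C_1e^(t)cos(3t) - C_2e^(t)sin(3t) - 2C_2e^(t)cos(3t), q(t) = -3C_1e^(t)sin(3t) + 2C_1e^(t)cos(3t) + 2C_2e^(t)sin(3t) + 3C_2e^(t)cos(3t)

Coefficient matrix A = [[25, 15], [-39, -23]].
Characteristic polynomial det(A - λI) = λ^2 - 2λ + 10 = 0.
Eigenvalues λ = 1 ± 3i (complex conjugate pair).
For λ=1+3i: an eigenvector is (-1,2) - i(2,-3) = (-1 - 2i, 2 + 3i).
A real fundamental pair from Re and Im of e^((1+3i)t)v: X_1 = e^(t)(cos(3t)·(-1,2) + sin(3t)·(2,-3)), X_2 = e^(t)(sin(3t)·(-1,2) - cos(3t)·(2,-3)).
General solution: C_1X_1 + C_2X_2.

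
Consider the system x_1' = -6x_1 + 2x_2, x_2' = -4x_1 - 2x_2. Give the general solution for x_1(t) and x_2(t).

Coefficient matrix A = [[-6, 2], [-4, -2]].
Characteristic polynomial det(A - λI) = λ^2 + 8λ + 20 = 0.
Eigenvalues λ = -4 ± 2i (complex conjugate pair).
For λ=-4+2i: an eigenvector is (-1,-1) - i(0,1) = (-1, -1 - i).
A real fundamental pair from Re and Im of e^((-4+2i)t)v: X_1 = e^(-4t)(cos(2t)·(-1,-1) + sin(2t)·(0,1)), X_2 = e^(-4t)(sin(2t)·(-1,-1) - cos(2t)·(0,1)).
General solution: C_1X_1 + C_2X_2.

x_1(t) = -C_1e^(-4t)cos(2t) - C_2e^(-4t)sin(2t), x_2(t) = C_1e^(-4t)sin(2t) - C_1e^(-4t)cos(2t) - C_2e^(-4t)sin(2t) - C_2e^(-4t)cos(2t)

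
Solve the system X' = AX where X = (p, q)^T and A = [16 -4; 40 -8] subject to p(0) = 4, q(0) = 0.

p(t) = 12e^(4t)sin(4t) + 4e^(4t)cos(4t), q(t) = 40e^(4t)sin(4t)

Coefficient matrix A = [[16, -4], [40, -8]].
Characteristic polynomial det(A - λI) = λ^2 - 8λ + 32 = 0.
Eigenvalues λ = 4 ± 4i (complex conjugate pair).
For λ=4+4i: an eigenvector is (0,1) - i(-1,-3) = (0 + i, 1 + 3i).
A real fundamental pair from Re and Im of e^((4+4i)t)v: X_1 = e^(4t)(cos(4t)·(0,1) + sin(4t)·(-1,-3)), X_2 = e^(4t)(sin(4t)·(0,1) - cos(4t)·(-1,-3)).
General solution: C_1X_1 + C_2X_2.
Applying p(0)=4, q(0)=0 gives C_1=-12, C_2=4.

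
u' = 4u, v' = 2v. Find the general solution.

u(t) = -c_2e^(4t), v(t) = c_1e^(2t)

Coefficient matrix A = [[4, 0], [0, 2]].
Characteristic polynomial det(A - λI) = λ^2 - 6λ + 8 = 0.
Eigenvalues λ = 2, 4.
For λ=2: (A-λI) row 1 is [2, 0], so an eigenvector is (0, 1).
For λ=4: (A-λI) row 2 is [0, -2], so an eigenvector is (-1, 0).
General solution: c_1e^(2t)(0,1) + c_2e^(4t)(-1,0).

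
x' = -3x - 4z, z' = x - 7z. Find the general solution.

Coefficient matrix A = [[-3, -4], [1, -7]].
Characteristic polynomial det(A - λI) = λ^2 + 10λ + 25 = 0.
Single eigenvalue λ = -5 with algebraic multiplicity 2.
Eigenvector v = (2,1); generalized eigenvector w with (A-λI)w=v is (3,1).
General solution: e^(-5t)[C_1·v + C_2·(t·v + w)].

x(t) = 2C_1e^(-5t) + 2C_2te^(-5t) + 3C_2e^(-5t), z(t) = C_1e^(-5t) + C_2te^(-5t) + C_2e^(-5t)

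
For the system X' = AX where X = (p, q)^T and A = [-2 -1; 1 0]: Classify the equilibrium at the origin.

stable improper node

A = [[-2,-1],[1,0]]; det(A-λI) = λ^2 + 2λ + 1.
repeated λ = -1 with a single eigenvector.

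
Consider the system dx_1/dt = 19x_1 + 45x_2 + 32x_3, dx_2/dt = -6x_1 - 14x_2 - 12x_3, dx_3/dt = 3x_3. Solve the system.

x_1(t) = 5c_1e^(t) + 3c_2e^(4t) - 2c_3e^(3t), x_2(t) = -2c_1e^(t) - c_2e^(4t), x_3(t) = c_3e^(3t)

Coefficient matrix A = [[19, 45, 32], [-6, -14, -12], [0, 0, 3]].
det(A - λI) = 0 gives eigenvalues λ = 1, 4, 3.
For λ=1: eigenvector (5,-2,0).
For λ=4: eigenvector (3,-1,0).
For λ=3: eigenvector (-2,0,1).
General solution: c_1e^(t)(5,-2,0) + c_2e^(4t)(3,-1,0) + c_3e^(3t)(-2,0,1).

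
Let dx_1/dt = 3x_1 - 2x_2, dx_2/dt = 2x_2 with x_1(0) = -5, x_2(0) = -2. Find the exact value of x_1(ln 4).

A = [[3,-2],[0,2]]; eigenvalues λ = 3, 2.
Eigenvectors: (1,0) for λ=3, (2,1) for λ=2.
From the initial condition, c_1 = -1, c_2 = -2.
x_1(ln 4) = (-1)(4^3)(1) + (-2)(4^2)(2) = -128.

-128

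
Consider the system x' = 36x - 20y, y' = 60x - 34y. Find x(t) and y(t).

x(t) = -c_1e^(-4t) + 2c_2e^(6t), y(t) = -2c_1e^(-4t) + 3c_2e^(6t)

Coefficient matrix A = [[36, -20], [60, -34]].
Characteristic polynomial det(A - λI) = λ^2 - 2λ - 24 = 0.
Eigenvalues λ = -4, 6.
For λ=-4: (A-λI) row 1 is [40, -20], so an eigenvector is (-1, -2).
For λ=6: (A-λI) row 1 is [30, -20], so an eigenvector is (2, 3).
General solution: c_1e^(-4t)(-1,-2) + c_2e^(6t)(2,3).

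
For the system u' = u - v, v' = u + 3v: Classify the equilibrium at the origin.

unstable improper node

A = [[1,-1],[1,3]]; det(A-λI) = λ^2 - 4λ + 4.
repeated λ = 2 with a single eigenvector.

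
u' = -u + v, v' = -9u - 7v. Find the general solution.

u(t) = -C_1e^(-4t) - C_2te^(-4t) - C_2e^(-4t), v(t) = 3C_1e^(-4t) + 3C_2te^(-4t) + 2C_2e^(-4t)

Coefficient matrix A = [[-1, 1], [-9, -7]].
Characteristic polynomial det(A - λI) = λ^2 + 8λ + 16 = 0.
Single eigenvalue λ = -4 with algebraic multiplicity 2.
Eigenvector v = (-1,3); generalized eigenvector w with (A-λI)w=v is (-1,2).
General solution: e^(-4t)[C_1·v + C_2·(t·v + w)].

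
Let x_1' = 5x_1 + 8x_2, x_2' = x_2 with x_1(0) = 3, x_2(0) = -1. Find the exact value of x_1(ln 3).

A = [[5,8],[0,1]]; eigenvalues λ = 5, 1.
Eigenvectors: (1,0) for λ=5, (2,-1) for λ=1.
From the initial condition, c_1 = 1, c_2 = 1.
x_1(ln 3) = (1)(3^5)(1) + (1)(3^1)(2) = 249.

249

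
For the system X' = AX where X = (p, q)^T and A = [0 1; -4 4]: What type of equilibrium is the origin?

A = [[0,1],[-4,4]]; det(A-λI) = λ^2 - 4λ + 4.
repeated λ = 2 with a single eigenvector.

unstable improper node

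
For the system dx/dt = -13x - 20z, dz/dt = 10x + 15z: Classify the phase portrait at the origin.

unstable spiral

A = [[-13,-20],[10,15]]; det(A-λI) = λ^2 - 2λ + 5.
λ = 1 ± 2i: positive real part.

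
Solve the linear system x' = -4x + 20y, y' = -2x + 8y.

Coefficient matrix A = [[-4, 20], [-2, 8]].
Characteristic polynomial det(A - λI) = λ^2 - 4λ + 8 = 0.
Eigenvalues λ = 2 ± 2i (complex conjugate pair).
For λ=2+2i: an eigenvector is (1,0) - i(-3,-1) = (1 + 3i, 0 + i).
A real fundamental pair from Re and Im of e^((2+2i)t)v: X_1 = e^(2t)(cos(2t)·(1,0) + sin(2t)·(-3,-1)), X_2 = e^(2t)(sin(2t)·(1,0) - cos(2t)·(-3,-1)).
General solution: K_1X_1 + K_2X_2.

x(t) = -3K_1e^(2t)sin(2t) + K_1e^(2t)cos(2t) + K_2e^(2t)sin(2t) + 3K_2e^(2t)cos(2t), y(t) = -K_1e^(2t)sin(2t) + K_2e^(2t)cos(2t)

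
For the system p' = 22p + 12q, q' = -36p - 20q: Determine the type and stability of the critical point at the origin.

saddle

A = [[22,12],[-36,-20]]; det(A-λI) = λ^2 - 2λ - 8.
λ = 4, -2: opposite signs.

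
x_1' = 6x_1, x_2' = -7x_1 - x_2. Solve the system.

x_1(t) = -c_2e^(6t), x_2(t) = -c_1e^(-t) + c_2e^(6t)

Coefficient matrix A = [[6, 0], [-7, -1]].
Characteristic polynomial det(A - λI) = λ^2 - 5λ - 6 = 0.
Eigenvalues λ = -1, 6.
For λ=-1: (A-λI) row 1 is [7, 0], so an eigenvector is (0, -1).
For λ=6: (A-λI) row 2 is [-7, -7], so an eigenvector is (-1, 1).
General solution: c_1e^(-t)(0,-1) + c_2e^(6t)(-1,1).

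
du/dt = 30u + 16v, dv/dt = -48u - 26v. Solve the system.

u(t) = -2c_1e^(6t) + c_2e^(-2t), v(t) = 3c_1e^(6t) - 2c_2e^(-2t)

Coefficient matrix A = [[30, 16], [-48, -26]].
Characteristic polynomial det(A - λI) = λ^2 - 4λ - 12 = 0.
Eigenvalues λ = 6, -2.
For λ=6: (A-λI) row 1 is [24, 16], so an eigenvector is (-2, 3).
For λ=-2: (A-λI) row 1 is [32, 16], so an eigenvector is (1, -2).
General solution: c_1e^(6t)(-2,3) + c_2e^(-2t)(1,-2).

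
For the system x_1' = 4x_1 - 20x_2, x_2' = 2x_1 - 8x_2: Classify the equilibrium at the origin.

A = [[4,-20],[2,-8]]; det(A-λI) = λ^2 + 4λ + 8.
λ = -2 ± 2i: negative real part.

stable spiral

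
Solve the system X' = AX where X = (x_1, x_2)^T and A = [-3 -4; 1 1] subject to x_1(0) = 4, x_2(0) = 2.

Coefficient matrix A = [[-3, -4], [1, 1]].
Characteristic polynomial det(A - λI) = λ^2 + 2λ + 1 = 0.
Single eigenvalue λ = -1 with algebraic multiplicity 2.
Eigenvector v = (2,-1); generalized eigenvector w with (A-λI)w=v is (1,-1).
General solution: e^(-t)[c_1·v + c_2·(t·v + w)].
Applying x_1(0)=4, x_2(0)=2 gives c_1=6, c_2=-8.

x_1(t) = -16te^(-t) + 4e^(-t), x_2(t) = 8te^(-t) + 2e^(-t)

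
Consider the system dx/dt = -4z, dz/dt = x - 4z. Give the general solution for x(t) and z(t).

x(t) = 2C_1e^(-2t) + 2C_2te^(-2t) - C_2e^(-2t), z(t) = C_1e^(-2t) + C_2te^(-2t) - C_2e^(-2t)

Coefficient matrix A = [[0, -4], [1, -4]].
Characteristic polynomial det(A - λI) = λ^2 + 4λ + 4 = 0.
Single eigenvalue λ = -2 with algebraic multiplicity 2.
Eigenvector v = (2,1); generalized eigenvector w with (A-λI)w=v is (-1,-1).
General solution: e^(-2t)[C_1·v + C_2·(t·v + w)].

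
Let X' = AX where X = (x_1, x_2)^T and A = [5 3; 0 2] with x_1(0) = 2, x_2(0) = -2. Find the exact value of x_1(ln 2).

8

A = [[5,3],[0,2]]; eigenvalues λ = 2, 5.
Eigenvectors: (-1,1) for λ=2, (1,0) for λ=5.
From the initial condition, c_1 = -2, c_2 = 0.
x_1(ln 2) = (-2)(2^2)(-1) + (0)(2^5)(1) = 8.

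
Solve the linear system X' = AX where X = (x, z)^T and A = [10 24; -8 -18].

x(t) = -2K_1e^(-2t) - 3K_2e^(-6t), z(t) = K_1e^(-2t) + 2K_2e^(-6t)

Coefficient matrix A = [[10, 24], [-8, -18]].
Characteristic polynomial det(A - λI) = λ^2 + 8λ + 12 = 0.
Eigenvalues λ = -2, -6.
For λ=-2: (A-λI) row 1 is [12, 24], so an eigenvector is (-2, 1).
For λ=-6: (A-λI) row 1 is [16, 24], so an eigenvector is (-3, 2).
General solution: K_1e^(-2t)(-2,1) + K_2e^(-6t)(-3,2).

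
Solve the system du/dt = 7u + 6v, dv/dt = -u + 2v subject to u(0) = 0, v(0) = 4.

u(t) = 24e^(5t) - 24e^(4t), v(t) = -8e^(5t) + 12e^(4t)

Coefficient matrix A = [[7, 6], [-1, 2]].
Characteristic polynomial det(A - λI) = λ^2 - 9λ + 20 = 0.
Eigenvalues λ = 4, 5.
For λ=4: (A-λI) row 1 is [3, 6], so an eigenvector is (2, -1).
For λ=5: (A-λI) row 1 is [2, 6], so an eigenvector is (3, -1).
General solution: c_1e^(4t)(2,-1) + c_2e^(5t)(3,-1).
Applying u(0)=0, v(0)=4 gives c_1=-12, c_2=8.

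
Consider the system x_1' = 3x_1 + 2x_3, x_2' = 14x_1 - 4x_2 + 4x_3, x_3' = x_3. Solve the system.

x_1(t) = C_1e^(3t) - C_3e^(t), x_2(t) = 2C_1e^(3t) + C_2e^(-4t) - 2C_3e^(t), x_3(t) = C_3e^(t)

Coefficient matrix A = [[3, 0, 2], [14, -4, 4], [0, 0, 1]].
det(A - λI) = 0 gives eigenvalues λ = 3, -4, 1.
For λ=3: eigenvector (1,2,0).
For λ=-4: eigenvector (0,1,0).
For λ=1: eigenvector (-1,-2,1).
General solution: C_1e^(3t)(1,2,0) + C_2e^(-4t)(0,1,0) + C_3e^(t)(-1,-2,1).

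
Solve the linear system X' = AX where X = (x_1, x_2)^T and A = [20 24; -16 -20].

Coefficient matrix A = [[20, 24], [-16, -20]].
Characteristic polynomial det(A - λI) = λ^2 - 16 = 0.
Eigenvalues λ = -4, 4.
For λ=-4: (A-λI) row 1 is [24, 24], so an eigenvector is (-1, 1).
For λ=4: (A-λI) row 1 is [16, 24], so an eigenvector is (3, -2).
General solution: c_1e^(-4t)(-1,1) + c_2e^(4t)(3,-2).

x_1(t) = -c_1e^(-4t) + 3c_2e^(4t), x_2(t) = c_1e^(-4t) - 2c_2e^(4t)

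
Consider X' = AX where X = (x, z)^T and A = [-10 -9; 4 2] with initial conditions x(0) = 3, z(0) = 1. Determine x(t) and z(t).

Coefficient matrix A = [[-10, -9], [4, 2]].
Characteristic polynomial det(A - λI) = λ^2 + 8λ + 16 = 0.
Single eigenvalue λ = -4 with algebraic multiplicity 2.
Eigenvector v = (-3,2); generalized eigenvector w with (A-λI)w=v is (2,-1).
General solution: e^(-4t)[K_1·v + K_2·(t·v + w)].
Applying x(0)=3, z(0)=1 gives K_1=5, K_2=9.

x(t) = -27te^(-4t) + 3e^(-4t), z(t) = 18te^(-4t) + e^(-4t)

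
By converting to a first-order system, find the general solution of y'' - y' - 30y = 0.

y(t) = c_1e^(-5t) + c_2e^(6t)

Let x_1 = y, x_2 = y'. Then x_1' = x_2 and x_2' = 30x_1 + x_2.
A = [[0,1],[30,1]]; det(A-λI) = λ^2 - λ - 30.
Eigenvalues λ = -5, 6 with eigenvectors (1,-5), (1,6).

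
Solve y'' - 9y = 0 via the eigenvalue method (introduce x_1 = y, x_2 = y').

y(t) = C_1e^(3t) + C_2e^(-3t)

Let x_1 = y, x_2 = y'. Then x_1' = x_2 and x_2' = 9x_1.
A = [[0,1],[9,0]]; det(A-λI) = λ^2 - 9.
Eigenvalues λ = 3, -3 with eigenvectors (1,3), (1,-3).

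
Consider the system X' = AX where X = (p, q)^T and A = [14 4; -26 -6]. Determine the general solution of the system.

p(t) = -c_1e^(4t)sin(2t) + c_1e^(4t)cos(2t) + c_2e^(4t)sin(2t) + c_2e^(4t)cos(2t), q(t) = 2c_1e^(4t)sin(2t) - 3c_1e^(4t)cos(2t) - 3c_2e^(4t)sin(2t) - 2c_2e^(4t)cos(2t)

Coefficient matrix A = [[14, 4], [-26, -6]].
Characteristic polynomial det(A - λI) = λ^2 - 8λ + 20 = 0.
Eigenvalues λ = 4 ± 2i (complex conjugate pair).
For λ=4+2i: an eigenvector is (1,-3) - i(-1,2) = (1 + i, -3 - 2i).
A real fundamental pair from Re and Im of e^((4+2i)t)v: X_1 = e^(4t)(cos(2t)·(1,-3) + sin(2t)·(-1,2)), X_2 = e^(4t)(sin(2t)·(1,-3) - cos(2t)·(-1,2)).
General solution: c_1X_1 + c_2X_2.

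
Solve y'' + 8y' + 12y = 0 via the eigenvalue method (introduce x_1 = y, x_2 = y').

y(t) = K_1e^(-2t) + K_2e^(-6t)

Let x_1 = y, x_2 = y'. Then x_1' = x_2 and x_2' = -12x_1 - 8x_2.
A = [[0,1],[-12,-8]]; det(A-λI) = λ^2 + 8λ + 12.
Eigenvalues λ = -2, -6 with eigenvectors (1,-2), (1,-6).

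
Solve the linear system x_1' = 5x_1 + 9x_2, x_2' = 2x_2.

x_1(t) = -3K_1e^(2t) - K_2e^(5t), x_2(t) = K_1e^(2t)

Coefficient matrix A = [[5, 9], [0, 2]].
Characteristic polynomial det(A - λI) = λ^2 - 7λ + 10 = 0.
Eigenvalues λ = 2, 5.
For λ=2: (A-λI) row 1 is [3, 9], so an eigenvector is (-3, 1).
For λ=5: (A-λI) row 1 is [0, 9], so an eigenvector is (-1, 0).
General solution: K_1e^(2t)(-3,1) + K_2e^(5t)(-1,0).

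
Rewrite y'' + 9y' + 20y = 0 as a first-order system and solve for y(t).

Let x_1 = y, x_2 = y'. Then x_1' = x_2 and x_2' = -20x_1 - 9x_2.
A = [[0,1],[-20,-9]]; det(A-λI) = λ^2 + 9λ + 20.
Eigenvalues λ = -4, -5 with eigenvectors (1,-4), (1,-5).

y(t) = C_1e^(-4t) + C_2e^(-5t)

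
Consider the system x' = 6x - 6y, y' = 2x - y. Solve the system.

Coefficient matrix A = [[6, -6], [2, -1]].
Characteristic polynomial det(A - λI) = λ^2 - 5λ + 6 = 0.
Eigenvalues λ = 2, 3.
For λ=2: (A-λI) row 1 is [4, -6], so an eigenvector is (-3, -2).
For λ=3: (A-λI) row 1 is [3, -6], so an eigenvector is (2, 1).
General solution: C_1e^(2t)(-3,-2) + C_2e^(3t)(2,1).

x(t) = -3C_1e^(2t) + 2C_2e^(3t), y(t) = -2C_1e^(2t) + C_2e^(3t)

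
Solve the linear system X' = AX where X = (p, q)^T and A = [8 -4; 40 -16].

Coefficient matrix A = [[8, -4], [40, -16]].
Characteristic polynomial det(A - λI) = λ^2 + 8λ + 32 = 0.
Eigenvalues λ = -4 ± 4i (complex conjugate pair).
For λ=-4+4i: an eigenvector is (0,-1) - i(1,3) = (0 - i, -1 - 3i).
A real fundamental pair from Re and Im of e^((-4+4i)t)v: X_1 = e^(-4t)(cos(4t)·(0,-1) + sin(4t)·(1,3)), X_2 = e^(-4t)(sin(4t)·(0,-1) - cos(4t)·(1,3)).
General solution: c_1X_1 + c_2X_2.

p(t) = c_1e^(-4t)sin(4t) - c_2e^(-4t)cos(4t), q(t) = 3c_1e^(-4t)sin(4t) - c_1e^(-4t)cos(4t) - c_2e^(-4t)sin(4t) - 3c_2e^(-4t)cos(4t)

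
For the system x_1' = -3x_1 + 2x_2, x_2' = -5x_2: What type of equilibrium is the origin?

stable node

A = [[-3,2],[0,-5]]; det(A-λI) = λ^2 + 8λ + 15.
λ = -5, -3: both negative.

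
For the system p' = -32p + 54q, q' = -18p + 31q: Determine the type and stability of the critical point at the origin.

saddle

A = [[-32,54],[-18,31]]; det(A-λI) = λ^2 + λ - 20.
λ = 4, -5: opposite signs.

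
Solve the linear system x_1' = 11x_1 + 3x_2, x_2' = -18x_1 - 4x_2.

Coefficient matrix A = [[11, 3], [-18, -4]].
Characteristic polynomial det(A - λI) = λ^2 - 7λ + 10 = 0.
Eigenvalues λ = 2, 5.
For λ=2: (A-λI) row 1 is [9, 3], so an eigenvector is (1, -3).
For λ=5: (A-λI) row 1 is [6, 3], so an eigenvector is (-1, 2).
General solution: C_1e^(2t)(1,-3) + C_2e^(5t)(-1,2).

x_1(t) = C_1e^(2t) - C_2e^(5t), x_2(t) = -3C_1e^(2t) + 2C_2e^(5t)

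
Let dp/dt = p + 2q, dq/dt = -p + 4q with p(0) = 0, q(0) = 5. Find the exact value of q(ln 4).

A = [[1,2],[-1,4]]; eigenvalues λ = 3, 2.
Eigenvectors: (-1,-1) for λ=3, (2,1) for λ=2.
From the initial condition, c_1 = -10, c_2 = -5.
q(ln 4) = (-10)(4^3)(-1) + (-5)(4^2)(1) = 560.

560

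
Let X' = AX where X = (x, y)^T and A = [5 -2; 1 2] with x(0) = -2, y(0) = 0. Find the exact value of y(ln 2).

A = [[5,-2],[1,2]]; eigenvalues λ = 4, 3.
Eigenvectors: (2,1) for λ=4, (1,1) for λ=3.
From the initial condition, c_1 = -2, c_2 = 2.
y(ln 2) = (-2)(2^4)(1) + (2)(2^3)(1) = -16.

-16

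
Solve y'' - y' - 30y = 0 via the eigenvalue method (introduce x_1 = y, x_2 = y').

y(t) = c_1e^(-5t) + c_2e^(6t)

Let x_1 = y, x_2 = y'. Then x_1' = x_2 and x_2' = 30x_1 + x_2.
A = [[0,1],[30,1]]; det(A-λI) = λ^2 - λ - 30.
Eigenvalues λ = -5, 6 with eigenvectors (1,-5), (1,6).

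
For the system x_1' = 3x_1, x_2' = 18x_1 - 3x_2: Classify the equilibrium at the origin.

saddle

A = [[3,0],[18,-3]]; det(A-λI) = λ^2 - 9.
λ = 3, -3: opposite signs.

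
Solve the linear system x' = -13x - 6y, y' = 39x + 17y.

x(t) = C_1e^(2t)sin(3t) - C_1e^(2t)cos(3t) - C_2e^(2t)sin(3t) - C_2e^(2t)cos(3t), y(t) = -3C_1e^(2t)sin(3t) + 2C_1e^(2t)cos(3t) + 2C_2e^(2t)sin(3t) + 3C_2e^(2t)cos(3t)

Coefficient matrix A = [[-13, -6], [39, 17]].
Characteristic polynomial det(A - λI) = λ^2 - 4λ + 13 = 0.
Eigenvalues λ = 2 ± 3i (complex conjugate pair).
For λ=2+3i: an eigenvector is (-1,2) - i(1,-3) = (-1 - i, 2 + 3i).
A real fundamental pair from Re and Im of e^((2+3i)t)v: X_1 = e^(2t)(cos(3t)·(-1,2) + sin(3t)·(1,-3)), X_2 = e^(2t)(sin(3t)·(-1,2) - cos(3t)·(1,-3)).
General solution: C_1X_1 + C_2X_2.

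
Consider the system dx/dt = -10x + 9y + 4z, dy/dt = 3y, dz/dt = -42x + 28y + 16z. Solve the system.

x(t) = 5C_1e^(3t) + C_2e^(2t) + 2C_3e^(4t), y(t) = C_1e^(3t), z(t) = 14C_1e^(3t) + 3C_2e^(2t) + 7C_3e^(4t)

Coefficient matrix A = [[-10, 9, 4], [0, 3, 0], [-42, 28, 16]].
det(A - λI) = 0 gives eigenvalues λ = 3, 2, 4.
For λ=3: eigenvector (5,1,14).
For λ=2: eigenvector (1,0,3).
For λ=4: eigenvector (2,0,7).
General solution: C_1e^(3t)(5,1,14) + C_2e^(2t)(1,0,3) + C_3e^(4t)(2,0,7).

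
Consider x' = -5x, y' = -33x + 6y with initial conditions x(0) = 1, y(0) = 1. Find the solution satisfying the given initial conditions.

Coefficient matrix A = [[-5, 0], [-33, 6]].
Characteristic polynomial det(A - λI) = λ^2 - λ - 30 = 0.
Eigenvalues λ = 6, -5.
For λ=6: (A-λI) row 1 is [-11, 0], so an eigenvector is (0, 1).
For λ=-5: (A-λI) row 2 is [-33, 11], so an eigenvector is (1, 3).
General solution: K_1e^(6t)(0,1) + K_2e^(-5t)(1,3).
Applying x(0)=1, y(0)=1 gives K_1=-2, K_2=1.

x(t) = e^(-5t), y(t) = -2e^(6t) + 3e^(-5t)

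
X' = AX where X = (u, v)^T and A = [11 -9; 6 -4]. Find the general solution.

u(t) = 3c_1e^(5t) - c_2e^(2t), v(t) = 2c_1e^(5t) - c_2e^(2t)

Coefficient matrix A = [[11, -9], [6, -4]].
Characteristic polynomial det(A - λI) = λ^2 - 7λ + 10 = 0.
Eigenvalues λ = 5, 2.
For λ=5: (A-λI) row 1 is [6, -9], so an eigenvector is (3, 2).
For λ=2: (A-λI) row 1 is [9, -9], so an eigenvector is (-1, -1).
General solution: c_1e^(5t)(3,2) + c_2e^(2t)(-1,-1).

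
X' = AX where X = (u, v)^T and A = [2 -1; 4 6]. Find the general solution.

Coefficient matrix A = [[2, -1], [4, 6]].
Characteristic polynomial det(A - λI) = λ^2 - 8λ + 16 = 0.
Single eigenvalue λ = 4 with algebraic multiplicity 2.
Eigenvector v = (1,-2); generalized eigenvector w with (A-λI)w=v is (1,-3).
General solution: e^(4t)[C_1·v + C_2·(t·v + w)].

u(t) = C_1e^(4t) + C_2te^(4t) + C_2e^(4t), v(t) = -2C_1e^(4t) - 2C_2te^(4t) - 3C_2e^(4t)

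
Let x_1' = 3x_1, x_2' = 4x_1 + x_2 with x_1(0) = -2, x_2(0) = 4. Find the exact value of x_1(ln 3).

-54

A = [[3,0],[4,1]]; eigenvalues λ = 3, 1.
Eigenvectors: (1,2) for λ=3, (0,-1) for λ=1.
From the initial condition, c_1 = -2, c_2 = -8.
x_1(ln 3) = (-2)(3^3)(1) + (-8)(3^1)(0) = -54.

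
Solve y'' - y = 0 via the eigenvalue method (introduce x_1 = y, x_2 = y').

y(t) = c_1e^(t) + c_2e^(-t)

Let x_1 = y, x_2 = y'. Then x_1' = x_2 and x_2' = x_1.
A = [[0,1],[1,0]]; det(A-λI) = λ^2 - 1.
Eigenvalues λ = 1, -1 with eigenvectors (1,1), (1,-1).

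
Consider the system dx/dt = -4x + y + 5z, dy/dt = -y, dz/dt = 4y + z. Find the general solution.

x(t) = C_1e^(-4t) - 3C_2e^(-t) + C_3e^(t), y(t) = C_2e^(-t), z(t) = -2C_2e^(-t) + C_3e^(t)

Coefficient matrix A = [[-4, 1, 5], [0, -1, 0], [0, 4, 1]].
det(A - λI) = 0 gives eigenvalues λ = -4, -1, 1.
For λ=-4: eigenvector (1,0,0).
For λ=-1: eigenvector (-3,1,-2).
For λ=1: eigenvector (1,0,1).
General solution: C_1e^(-4t)(1,0,0) + C_2e^(-t)(-3,1,-2) + C_3e^(t)(1,0,1).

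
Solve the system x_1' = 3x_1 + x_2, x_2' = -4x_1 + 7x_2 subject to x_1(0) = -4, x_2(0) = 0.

x_1(t) = 8te^(5t) - 4e^(5t), x_2(t) = 16te^(5t)

Coefficient matrix A = [[3, 1], [-4, 7]].
Characteristic polynomial det(A - λI) = λ^2 - 10λ + 25 = 0.
Single eigenvalue λ = 5 with algebraic multiplicity 2.
Eigenvector v = (-1,-2); generalized eigenvector w with (A-λI)w=v is (0,-1).
General solution: e^(5t)[C_1·v + C_2·(t·v + w)].
Applying x_1(0)=-4, x_2(0)=0 gives C_1=4, C_2=-8.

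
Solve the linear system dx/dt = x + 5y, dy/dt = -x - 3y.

x(t) = -2C_1e^(-t)sin(t) - C_1e^(-t)cos(t) - C_2e^(-t)sin(t) + 2C_2e^(-t)cos(t), y(t) = C_1e^(-t)sin(t) - C_2e^(-t)cos(t)

Coefficient matrix A = [[1, 5], [-1, -3]].
Characteristic polynomial det(A - λI) = λ^2 + 2λ + 2 = 0.
Eigenvalues λ = -1 ± i (complex conjugate pair).
For λ=-1+i: an eigenvector is (-1,0) - i(-2,1) = (-1 + 2i, 0 - i).
A real fundamental pair from Re and Im of e^((-1+i)t)v: X_1 = e^(-t)(cos(t)·(-1,0) + sin(t)·(-2,1)), X_2 = e^(-t)(sin(t)·(-1,0) - cos(t)·(-2,1)).
General solution: C_1X_1 + C_2X_2.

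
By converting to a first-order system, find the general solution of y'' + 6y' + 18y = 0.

Let x_1 = y, x_2 = y'. Then x_1' = x_2 and x_2' = -18x_1 - 6x_2.
A = [[0,1],[-18,-6]]; det(A-λI) = λ^2 + 6λ + 18.
Eigenvalues λ = -3 ± 3i.

y(t) = K_1e^(-3t)cos(3t) + K_2e^(-3t)sin(3t)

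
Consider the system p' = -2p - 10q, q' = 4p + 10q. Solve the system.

p(t) = -2c_1e^(4t)sin(2t) - c_1e^(4t)cos(2t) - c_2e^(4t)sin(2t) + 2c_2e^(4t)cos(2t), q(t) = c_1e^(4t)sin(2t) + c_1e^(4t)cos(2t) + c_2e^(4t)sin(2t) - c_2e^(4t)cos(2t)

Coefficient matrix A = [[-2, -10], [4, 10]].
Characteristic polynomial det(A - λI) = λ^2 - 8λ + 20 = 0.
Eigenvalues λ = 4 ± 2i (complex conjugate pair).
For λ=4+2i: an eigenvector is (-1,1) - i(-2,1) = (-1 + 2i, 1 - i).
A real fundamental pair from Re and Im of e^((4+2i)t)v: X_1 = e^(4t)(cos(2t)·(-1,1) + sin(2t)·(-2,1)), X_2 = e^(4t)(sin(2t)·(-1,1) - cos(2t)·(-2,1)).
General solution: c_1X_1 + c_2X_2.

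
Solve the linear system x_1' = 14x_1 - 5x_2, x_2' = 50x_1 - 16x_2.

x_1(t) = C_1e^(-t)sin(5t) - C_2e^(-t)cos(5t), x_2(t) = 3C_1e^(-t)sin(5t) - C_1e^(-t)cos(5t) - C_2e^(-t)sin(5t) - 3C_2e^(-t)cos(5t)

Coefficient matrix A = [[14, -5], [50, -16]].
Characteristic polynomial det(A - λI) = λ^2 + 2λ + 26 = 0.
Eigenvalues λ = -1 ± 5i (complex conjugate pair).
For λ=-1+5i: an eigenvector is (0,-1) - i(1,3) = (0 - i, -1 - 3i).
A real fundamental pair from Re and Im of e^((-1+5i)t)v: X_1 = e^(-t)(cos(5t)·(0,-1) + sin(5t)·(1,3)), X_2 = e^(-t)(sin(5t)·(0,-1) - cos(5t)·(1,3)).
General solution: C_1X_1 + C_2X_2.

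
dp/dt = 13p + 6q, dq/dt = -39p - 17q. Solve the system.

p(t) = -c_1e^(-2t)sin(3t) - c_1e^(-2t)cos(3t) - c_2e^(-2t)sin(3t) + c_2e^(-2t)cos(3t), q(t) = 3c_1e^(-2t)sin(3t) + 2c_1e^(-2t)cos(3t) + 2c_2e^(-2t)sin(3t) - 3c_2e^(-2t)cos(3t)

Coefficient matrix A = [[13, 6], [-39, -17]].
Characteristic polynomial det(A - λI) = λ^2 + 4λ + 13 = 0.
Eigenvalues λ = -2 ± 3i (complex conjugate pair).
For λ=-2+3i: an eigenvector is (-1,2) - i(-1,3) = (-1 + i, 2 - 3i).
A real fundamental pair from Re and Im of e^((-2+3i)t)v: X_1 = e^(-2t)(cos(3t)·(-1,2) + sin(3t)·(-1,3)), X_2 = e^(-2t)(sin(3t)·(-1,2) - cos(3t)·(-1,3)).
General solution: c_1X_1 + c_2X_2.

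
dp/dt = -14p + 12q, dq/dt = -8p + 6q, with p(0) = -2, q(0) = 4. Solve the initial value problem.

Coefficient matrix A = [[-14, 12], [-8, 6]].
Characteristic polynomial det(A - λI) = λ^2 + 8λ + 12 = 0.
Eigenvalues λ = -2, -6.
For λ=-2: (A-λI) row 1 is [-12, 12], so an eigenvector is (1, 1).
For λ=-6: (A-λI) row 1 is [-8, 12], so an eigenvector is (3, 2).
General solution: K_1e^(-2t)(1,1) + K_2e^(-6t)(3,2).
Applying p(0)=-2, q(0)=4 gives K_1=16, K_2=-6.

p(t) = 16e^(-2t) - 18e^(-6t), q(t) = 16e^(-2t) - 12e^(-6t)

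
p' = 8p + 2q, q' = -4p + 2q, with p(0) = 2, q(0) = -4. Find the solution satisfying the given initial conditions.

Coefficient matrix A = [[8, 2], [-4, 2]].
Characteristic polynomial det(A - λI) = λ^2 - 10λ + 24 = 0.
Eigenvalues λ = 6, 4.
For λ=6: (A-λI) row 1 is [2, 2], so an eigenvector is (-1, 1).
For λ=4: (A-λI) row 1 is [4, 2], so an eigenvector is (-1, 2).
General solution: c_1e^(6t)(-1,1) + c_2e^(4t)(-1,2).
Applying p(0)=2, q(0)=-4 gives c_1=0, c_2=-2.

p(t) = 2e^(4t), q(t) = -4e^(4t)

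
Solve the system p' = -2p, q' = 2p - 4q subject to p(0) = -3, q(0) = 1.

Coefficient matrix A = [[-2, 0], [2, -4]].
Characteristic polynomial det(A - λI) = λ^2 + 6λ + 8 = 0.
Eigenvalues λ = -4, -2.
For λ=-4: (A-λI) row 1 is [2, 0], so an eigenvector is (0, 1).
For λ=-2: (A-λI) row 2 is [2, -2], so an eigenvector is (-1, -1).
General solution: C_1e^(-4t)(0,1) + C_2e^(-2t)(-1,-1).
Applying p(0)=-3, q(0)=1 gives C_1=4, C_2=3.

p(t) = -3e^(-2t), q(t) = -3e^(-2t) + 4e^(-4t)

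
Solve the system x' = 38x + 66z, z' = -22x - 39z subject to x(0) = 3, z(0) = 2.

Coefficient matrix A = [[38, 66], [-22, -39]].
Characteristic polynomial det(A - λI) = λ^2 + λ - 30 = 0.
Eigenvalues λ = 5, -6.
For λ=5: (A-λI) row 1 is [33, 66], so an eigenvector is (-2, 1).
For λ=-6: (A-λI) row 1 is [44, 66], so an eigenvector is (3, -2).
General solution: c_1e^(5t)(-2,1) + c_2e^(-6t)(3,-2).
Applying x(0)=3, z(0)=2 gives c_1=-12, c_2=-7.

x(t) = 24e^(5t) - 21e^(-6t), z(t) = -12e^(5t) + 14e^(-6t)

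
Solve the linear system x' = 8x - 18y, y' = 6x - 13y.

Coefficient matrix A = [[8, -18], [6, -13]].
Characteristic polynomial det(A - λI) = λ^2 + 5λ + 4 = 0.
Eigenvalues λ = -4, -1.
For λ=-4: (A-λI) row 1 is [12, -18], so an eigenvector is (-3, -2).
For λ=-1: (A-λI) row 1 is [9, -18], so an eigenvector is (2, 1).
General solution: C_1e^(-4t)(-3,-2) + C_2e^(-t)(2,1).

x(t) = -3C_1e^(-4t) + 2C_2e^(-t), y(t) = -2C_1e^(-4t) + C_2e^(-t)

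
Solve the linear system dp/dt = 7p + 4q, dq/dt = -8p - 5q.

p(t) = -c_1e^(-t) - c_2e^(3t), q(t) = 2c_1e^(-t) + c_2e^(3t)

Coefficient matrix A = [[7, 4], [-8, -5]].
Characteristic polynomial det(A - λI) = λ^2 - 2λ - 3 = 0.
Eigenvalues λ = -1, 3.
For λ=-1: (A-λI) row 1 is [8, 4], so an eigenvector is (-1, 2).
For λ=3: (A-λI) row 1 is [4, 4], so an eigenvector is (-1, 1).
General solution: c_1e^(-t)(-1,2) + c_2e^(3t)(-1,1).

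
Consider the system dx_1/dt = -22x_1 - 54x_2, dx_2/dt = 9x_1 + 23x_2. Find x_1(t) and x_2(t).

Coefficient matrix A = [[-22, -54], [9, 23]].
Characteristic polynomial det(A - λI) = λ^2 - λ - 20 = 0.
Eigenvalues λ = -4, 5.
For λ=-4: (A-λI) row 1 is [-18, -54], so an eigenvector is (-3, 1).
For λ=5: (A-λI) row 1 is [-27, -54], so an eigenvector is (2, -1).
General solution: K_1e^(-4t)(-3,1) + K_2e^(5t)(2,-1).

x_1(t) = -3K_1e^(-4t) + 2K_2e^(5t), x_2(t) = K_1e^(-4t) - K_2e^(5t)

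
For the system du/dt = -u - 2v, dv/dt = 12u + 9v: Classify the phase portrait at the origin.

A = [[-1,-2],[12,9]]; det(A-λI) = λ^2 - 8λ + 15.
λ = 5, 3: both positive.

unstable node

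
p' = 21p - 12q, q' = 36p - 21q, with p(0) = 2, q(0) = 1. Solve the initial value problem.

p(t) = 6e^(3t) - 4e^(-3t), q(t) = 9e^(3t) - 8e^(-3t)

Coefficient matrix A = [[21, -12], [36, -21]].
Characteristic polynomial det(A - λI) = λ^2 - 9 = 0.
Eigenvalues λ = -3, 3.
For λ=-3: (A-λI) row 1 is [24, -12], so an eigenvector is (1, 2).
For λ=3: (A-λI) row 1 is [18, -12], so an eigenvector is (2, 3).
General solution: C_1e^(-3t)(1,2) + C_2e^(3t)(2,3).
Applying p(0)=2, q(0)=1 gives C_1=-4, C_2=3.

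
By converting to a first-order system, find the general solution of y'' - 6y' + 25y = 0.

y(t) = C_1e^(3t)cos(4t) + C_2e^(3t)sin(4t)

Let x_1 = y, x_2 = y'. Then x_1' = x_2 and x_2' = -25x_1 + 6x_2.
A = [[0,1],[-25,6]]; det(A-λI) = λ^2 - 6λ + 25.
Eigenvalues λ = 3 ± 4i.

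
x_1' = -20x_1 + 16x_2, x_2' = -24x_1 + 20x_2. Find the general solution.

Coefficient matrix A = [[-20, 16], [-24, 20]].
Characteristic polynomial det(A - λI) = λ^2 - 16 = 0.
Eigenvalues λ = -4, 4.
For λ=-4: (A-λI) row 1 is [-16, 16], so an eigenvector is (-1, -1).
For λ=4: (A-λI) row 1 is [-24, 16], so an eigenvector is (2, 3).
General solution: C_1e^(-4t)(-1,-1) + C_2e^(4t)(2,3).

x_1(t) = -C_1e^(-4t) + 2C_2e^(4t), x_2(t) = -C_1e^(-4t) + 3C_2e^(4t)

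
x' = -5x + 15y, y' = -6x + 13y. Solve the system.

Coefficient matrix A = [[-5, 15], [-6, 13]].
Characteristic polynomial det(A - λI) = λ^2 - 8λ + 25 = 0.
Eigenvalues λ = 4 ± 3i (complex conjugate pair).
For λ=4+3i: an eigenvector is (1,1) - i(2,1) = (1 - 2i, 1 - i).
A real fundamental pair from Re and Im of e^((4+3i)t)v: X_1 = e^(4t)(cos(3t)·(1,1) + sin(3t)·(2,1)), X_2 = e^(4t)(sin(3t)·(1,1) - cos(3t)·(2,1)).
General solution: K_1X_1 + K_2X_2.

x(t) = 2K_1e^(4t)sin(3t) + K_1e^(4t)cos(3t) + K_2e^(4t)sin(3t) - 2K_2e^(4t)cos(3t), y(t) = K_1e^(4t)sin(3t) + K_1e^(4t)cos(3t) + K_2e^(4t)sin(3t) - K_2e^(4t)cos(3t)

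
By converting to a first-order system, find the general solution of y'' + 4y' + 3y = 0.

Let x_1 = y, x_2 = y'. Then x_1' = x_2 and x_2' = -3x_1 - 4x_2.
A = [[0,1],[-3,-4]]; det(A-λI) = λ^2 + 4λ + 3.
Eigenvalues λ = -3, -1 with eigenvectors (1,-3), (1,-1).

y(t) = K_1e^(-3t) + K_2e^(-t)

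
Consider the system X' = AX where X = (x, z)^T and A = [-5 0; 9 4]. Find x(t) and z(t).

Coefficient matrix A = [[-5, 0], [9, 4]].
Characteristic polynomial det(A - λI) = λ^2 + λ - 20 = 0.
Eigenvalues λ = 4, -5.
For λ=4: (A-λI) row 1 is [-9, 0], so an eigenvector is (0, -1).
For λ=-5: (A-λI) row 2 is [9, 9], so an eigenvector is (-1, 1).
General solution: C_1e^(4t)(0,-1) + C_2e^(-5t)(-1,1).

x(t) = -C_2e^(-5t), z(t) = -C_1e^(4t) + C_2e^(-5t)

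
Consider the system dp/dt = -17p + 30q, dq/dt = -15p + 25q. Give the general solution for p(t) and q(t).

p(t) = C_1e^(4t)sin(3t) - 3C_1e^(4t)cos(3t) - 3C_2e^(4t)sin(3t) - C_2e^(4t)cos(3t), q(t) = C_1e^(4t)sin(3t) - 2C_1e^(4t)cos(3t) - 2C_2e^(4t)sin(3t) - C_2e^(4t)cos(3t)

Coefficient matrix A = [[-17, 30], [-15, 25]].
Characteristic polynomial det(A - λI) = λ^2 - 8λ + 25 = 0.
Eigenvalues λ = 4 ± 3i (complex conjugate pair).
For λ=4+3i: an eigenvector is (-3,-2) - i(1,1) = (-3 - i, -2 - i).
A real fundamental pair from Re and Im of e^((4+3i)t)v: X_1 = e^(4t)(cos(3t)·(-3,-2) + sin(3t)·(1,1)), X_2 = e^(4t)(sin(3t)·(-3,-2) - cos(3t)·(1,1)).
General solution: C_1X_1 + C_2X_2.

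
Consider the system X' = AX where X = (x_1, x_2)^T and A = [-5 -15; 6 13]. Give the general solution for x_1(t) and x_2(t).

x_1(t) = -C_1e^(4t)sin(3t) + 2C_1e^(4t)cos(3t) + 2C_2e^(4t)sin(3t) + C_2e^(4t)cos(3t), x_2(t) = C_1e^(4t)sin(3t) - C_1e^(4t)cos(3t) - C_2e^(4t)sin(3t) - C_2e^(4t)cos(3t)

Coefficient matrix A = [[-5, -15], [6, 13]].
Characteristic polynomial det(A - λI) = λ^2 - 8λ + 25 = 0.
Eigenvalues λ = 4 ± 3i (complex conjugate pair).
For λ=4+3i: an eigenvector is (2,-1) - i(-1,1) = (2 + i, -1 - i).
A real fundamental pair from Re and Im of e^((4+3i)t)v: X_1 = e^(4t)(cos(3t)·(2,-1) + sin(3t)·(-1,1)), X_2 = e^(4t)(sin(3t)·(2,-1) - cos(3t)·(-1,1)).
General solution: C_1X_1 + C_2X_2.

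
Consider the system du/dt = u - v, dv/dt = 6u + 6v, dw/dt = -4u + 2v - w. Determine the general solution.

Coefficient matrix A = [[1, -1, 0], [6, 6, 0], [-4, 2, -1]].
det(A - λI) = 0 gives eigenvalues λ = -1, 3, 4.
For λ=-1: eigenvector (0,0,1).
For λ=3: eigenvector (1,-2,-2).
For λ=4: eigenvector (1,-3,-2).
General solution: c_1e^(-t)(0,0,1) + c_2e^(3t)(1,-2,-2) + c_3e^(4t)(1,-3,-2).

u(t) = c_2e^(3t) + c_3e^(4t), v(t) = -2c_2e^(3t) - 3c_3e^(4t), w(t) = c_1e^(-t) - 2c_2e^(3t) - 2c_3e^(4t)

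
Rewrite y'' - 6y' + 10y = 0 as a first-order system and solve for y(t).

Let x_1 = y, x_2 = y'. Then x_1' = x_2 and x_2' = -10x_1 + 6x_2.
A = [[0,1],[-10,6]]; det(A-λI) = λ^2 - 6λ + 10.
Eigenvalues λ = 3 ± i.

y(t) = K_1e^(3t)cos(t) + K_2e^(3t)sin(t)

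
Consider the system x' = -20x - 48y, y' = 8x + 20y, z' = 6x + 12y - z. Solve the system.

x(t) = -2K_1e^(4t) + 3K_2e^(-4t), y(t) = K_1e^(4t) - K_2e^(-4t), z(t) = -2K_2e^(-4t) + K_3e^(-t)

Coefficient matrix A = [[-20, -48, 0], [8, 20, 0], [6, 12, -1]].
det(A - λI) = 0 gives eigenvalues λ = 4, -4, -1.
For λ=4: eigenvector (-2,1,0).
For λ=-4: eigenvector (3,-1,-2).
For λ=-1: eigenvector (0,0,1).
General solution: K_1e^(4t)(-2,1,0) + K_2e^(-4t)(3,-1,-2) + K_3e^(-t)(0,0,1).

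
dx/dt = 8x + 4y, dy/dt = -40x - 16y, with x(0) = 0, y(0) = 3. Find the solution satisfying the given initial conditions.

x(t) = 3e^(-4t)sin(4t), y(t) = -9e^(-4t)sin(4t) + 3e^(-4t)cos(4t)

Coefficient matrix A = [[8, 4], [-40, -16]].
Characteristic polynomial det(A - λI) = λ^2 + 8λ + 32 = 0.
Eigenvalues λ = -4 ± 4i (complex conjugate pair).
For λ=-4+4i: an eigenvector is (-1,3) - i(0,1) = (-1, 3 - i).
A real fundamental pair from Re and Im of e^((-4+4i)t)v: X_1 = e^(-4t)(cos(4t)·(-1,3) + sin(4t)·(0,1)), X_2 = e^(-4t)(sin(4t)·(-1,3) - cos(4t)·(0,1)).
General solution: K_1X_1 + K_2X_2.
Applying x(0)=0, y(0)=3 gives K_1=0, K_2=-3.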